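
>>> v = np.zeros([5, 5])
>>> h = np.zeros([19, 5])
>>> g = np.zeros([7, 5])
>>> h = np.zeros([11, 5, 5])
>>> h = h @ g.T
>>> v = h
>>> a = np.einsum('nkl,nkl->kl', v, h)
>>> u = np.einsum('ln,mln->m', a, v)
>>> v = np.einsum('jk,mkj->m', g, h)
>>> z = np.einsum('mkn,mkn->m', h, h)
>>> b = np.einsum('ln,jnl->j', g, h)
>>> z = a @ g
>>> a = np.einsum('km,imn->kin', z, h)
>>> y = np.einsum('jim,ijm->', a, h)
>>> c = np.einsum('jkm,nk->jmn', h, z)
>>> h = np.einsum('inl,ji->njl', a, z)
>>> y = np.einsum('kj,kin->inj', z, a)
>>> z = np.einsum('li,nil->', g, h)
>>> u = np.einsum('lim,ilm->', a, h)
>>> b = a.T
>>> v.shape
(11,)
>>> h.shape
(11, 5, 7)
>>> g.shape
(7, 5)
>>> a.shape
(5, 11, 7)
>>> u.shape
()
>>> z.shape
()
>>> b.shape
(7, 11, 5)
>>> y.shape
(11, 7, 5)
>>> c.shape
(11, 7, 5)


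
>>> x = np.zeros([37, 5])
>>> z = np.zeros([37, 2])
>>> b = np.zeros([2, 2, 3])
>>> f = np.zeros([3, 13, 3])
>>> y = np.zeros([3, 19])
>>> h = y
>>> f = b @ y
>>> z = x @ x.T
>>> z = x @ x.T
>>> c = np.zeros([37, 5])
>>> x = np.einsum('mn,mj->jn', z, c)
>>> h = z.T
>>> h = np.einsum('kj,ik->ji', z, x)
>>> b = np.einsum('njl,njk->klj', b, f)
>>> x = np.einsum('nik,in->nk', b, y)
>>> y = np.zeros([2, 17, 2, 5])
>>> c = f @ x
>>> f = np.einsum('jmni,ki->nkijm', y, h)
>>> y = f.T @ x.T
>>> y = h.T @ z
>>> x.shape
(19, 2)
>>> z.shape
(37, 37)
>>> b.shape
(19, 3, 2)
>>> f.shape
(2, 37, 5, 2, 17)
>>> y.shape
(5, 37)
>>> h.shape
(37, 5)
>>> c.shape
(2, 2, 2)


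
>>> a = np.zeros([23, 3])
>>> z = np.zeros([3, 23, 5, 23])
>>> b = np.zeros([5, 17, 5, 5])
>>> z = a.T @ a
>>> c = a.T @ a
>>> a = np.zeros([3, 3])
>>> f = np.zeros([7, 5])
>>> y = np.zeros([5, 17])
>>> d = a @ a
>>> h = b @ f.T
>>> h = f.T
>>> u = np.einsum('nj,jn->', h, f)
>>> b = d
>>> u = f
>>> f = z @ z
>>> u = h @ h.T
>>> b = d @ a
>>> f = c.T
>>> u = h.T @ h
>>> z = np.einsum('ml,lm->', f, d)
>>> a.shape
(3, 3)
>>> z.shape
()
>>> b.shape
(3, 3)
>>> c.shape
(3, 3)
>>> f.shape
(3, 3)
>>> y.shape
(5, 17)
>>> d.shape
(3, 3)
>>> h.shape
(5, 7)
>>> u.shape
(7, 7)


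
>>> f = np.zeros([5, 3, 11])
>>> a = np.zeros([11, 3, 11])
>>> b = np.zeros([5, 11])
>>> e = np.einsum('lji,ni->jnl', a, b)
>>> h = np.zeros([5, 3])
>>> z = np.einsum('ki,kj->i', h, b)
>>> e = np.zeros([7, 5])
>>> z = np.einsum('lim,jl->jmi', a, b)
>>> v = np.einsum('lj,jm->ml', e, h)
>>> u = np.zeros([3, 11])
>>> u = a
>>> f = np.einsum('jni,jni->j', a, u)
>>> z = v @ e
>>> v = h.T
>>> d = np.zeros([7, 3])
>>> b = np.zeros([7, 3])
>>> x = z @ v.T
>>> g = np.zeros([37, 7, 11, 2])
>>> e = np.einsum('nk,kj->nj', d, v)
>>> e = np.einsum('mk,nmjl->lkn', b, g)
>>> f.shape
(11,)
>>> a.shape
(11, 3, 11)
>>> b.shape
(7, 3)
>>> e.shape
(2, 3, 37)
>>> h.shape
(5, 3)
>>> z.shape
(3, 5)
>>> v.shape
(3, 5)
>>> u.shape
(11, 3, 11)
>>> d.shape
(7, 3)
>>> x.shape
(3, 3)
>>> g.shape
(37, 7, 11, 2)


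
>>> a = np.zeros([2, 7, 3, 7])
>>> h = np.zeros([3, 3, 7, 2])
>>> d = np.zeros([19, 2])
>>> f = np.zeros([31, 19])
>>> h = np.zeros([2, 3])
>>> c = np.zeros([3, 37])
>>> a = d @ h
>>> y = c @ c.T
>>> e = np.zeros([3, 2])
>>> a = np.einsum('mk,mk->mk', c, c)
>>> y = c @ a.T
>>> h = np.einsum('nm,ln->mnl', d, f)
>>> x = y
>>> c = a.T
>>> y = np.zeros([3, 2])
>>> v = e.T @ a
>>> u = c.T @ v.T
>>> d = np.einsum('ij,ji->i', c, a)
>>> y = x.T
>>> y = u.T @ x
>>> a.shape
(3, 37)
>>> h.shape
(2, 19, 31)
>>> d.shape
(37,)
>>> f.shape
(31, 19)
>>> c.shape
(37, 3)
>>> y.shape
(2, 3)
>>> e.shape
(3, 2)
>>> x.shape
(3, 3)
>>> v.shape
(2, 37)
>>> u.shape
(3, 2)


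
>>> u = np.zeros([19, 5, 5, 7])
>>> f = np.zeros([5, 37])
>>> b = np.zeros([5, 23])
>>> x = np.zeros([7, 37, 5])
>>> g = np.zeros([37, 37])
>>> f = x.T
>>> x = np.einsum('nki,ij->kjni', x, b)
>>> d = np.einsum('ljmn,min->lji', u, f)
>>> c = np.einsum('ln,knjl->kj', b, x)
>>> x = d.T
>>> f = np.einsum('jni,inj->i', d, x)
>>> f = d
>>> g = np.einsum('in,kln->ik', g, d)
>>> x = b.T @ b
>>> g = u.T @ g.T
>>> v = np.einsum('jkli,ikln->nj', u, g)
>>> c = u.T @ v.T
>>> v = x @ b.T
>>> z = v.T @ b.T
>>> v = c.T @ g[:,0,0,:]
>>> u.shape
(19, 5, 5, 7)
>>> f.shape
(19, 5, 37)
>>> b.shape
(5, 23)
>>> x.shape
(23, 23)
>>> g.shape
(7, 5, 5, 37)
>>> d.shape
(19, 5, 37)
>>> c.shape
(7, 5, 5, 37)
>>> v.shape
(37, 5, 5, 37)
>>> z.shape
(5, 5)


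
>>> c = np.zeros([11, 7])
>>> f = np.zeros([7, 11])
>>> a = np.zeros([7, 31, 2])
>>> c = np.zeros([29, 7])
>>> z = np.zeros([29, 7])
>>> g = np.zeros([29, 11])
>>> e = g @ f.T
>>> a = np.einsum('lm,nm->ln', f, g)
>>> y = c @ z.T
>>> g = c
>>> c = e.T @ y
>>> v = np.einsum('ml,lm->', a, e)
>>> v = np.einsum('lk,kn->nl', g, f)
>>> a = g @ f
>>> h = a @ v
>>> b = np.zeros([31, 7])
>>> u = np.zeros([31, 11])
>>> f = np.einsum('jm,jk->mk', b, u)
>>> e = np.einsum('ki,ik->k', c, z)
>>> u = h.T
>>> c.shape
(7, 29)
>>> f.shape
(7, 11)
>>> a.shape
(29, 11)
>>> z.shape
(29, 7)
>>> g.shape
(29, 7)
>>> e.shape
(7,)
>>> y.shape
(29, 29)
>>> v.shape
(11, 29)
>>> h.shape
(29, 29)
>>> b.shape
(31, 7)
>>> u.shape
(29, 29)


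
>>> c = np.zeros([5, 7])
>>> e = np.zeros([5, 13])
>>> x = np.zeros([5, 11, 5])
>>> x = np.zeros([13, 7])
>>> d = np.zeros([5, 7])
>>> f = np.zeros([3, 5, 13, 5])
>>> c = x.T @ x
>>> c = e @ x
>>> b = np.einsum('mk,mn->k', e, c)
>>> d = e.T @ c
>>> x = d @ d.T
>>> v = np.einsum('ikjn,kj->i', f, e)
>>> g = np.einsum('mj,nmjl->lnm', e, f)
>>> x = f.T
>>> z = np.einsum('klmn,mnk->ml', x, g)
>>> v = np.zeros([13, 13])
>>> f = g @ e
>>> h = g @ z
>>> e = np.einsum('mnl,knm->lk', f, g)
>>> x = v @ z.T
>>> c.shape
(5, 7)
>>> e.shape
(13, 5)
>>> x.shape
(13, 5)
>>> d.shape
(13, 7)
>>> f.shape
(5, 3, 13)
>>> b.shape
(13,)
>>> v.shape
(13, 13)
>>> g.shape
(5, 3, 5)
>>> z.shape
(5, 13)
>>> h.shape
(5, 3, 13)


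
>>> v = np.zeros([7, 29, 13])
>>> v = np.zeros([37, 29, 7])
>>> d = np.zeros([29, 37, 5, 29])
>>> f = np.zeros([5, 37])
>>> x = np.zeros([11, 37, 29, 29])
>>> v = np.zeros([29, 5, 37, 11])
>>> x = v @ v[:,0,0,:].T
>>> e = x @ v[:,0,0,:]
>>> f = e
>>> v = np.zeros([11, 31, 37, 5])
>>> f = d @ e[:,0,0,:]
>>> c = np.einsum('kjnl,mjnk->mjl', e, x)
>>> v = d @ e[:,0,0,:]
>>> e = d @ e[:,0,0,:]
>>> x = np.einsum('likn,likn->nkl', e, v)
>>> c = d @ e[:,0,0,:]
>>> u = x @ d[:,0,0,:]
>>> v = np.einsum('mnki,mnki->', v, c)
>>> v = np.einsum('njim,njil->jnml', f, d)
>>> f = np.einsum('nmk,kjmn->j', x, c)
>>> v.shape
(37, 29, 11, 29)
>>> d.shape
(29, 37, 5, 29)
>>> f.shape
(37,)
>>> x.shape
(11, 5, 29)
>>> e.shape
(29, 37, 5, 11)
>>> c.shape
(29, 37, 5, 11)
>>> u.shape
(11, 5, 29)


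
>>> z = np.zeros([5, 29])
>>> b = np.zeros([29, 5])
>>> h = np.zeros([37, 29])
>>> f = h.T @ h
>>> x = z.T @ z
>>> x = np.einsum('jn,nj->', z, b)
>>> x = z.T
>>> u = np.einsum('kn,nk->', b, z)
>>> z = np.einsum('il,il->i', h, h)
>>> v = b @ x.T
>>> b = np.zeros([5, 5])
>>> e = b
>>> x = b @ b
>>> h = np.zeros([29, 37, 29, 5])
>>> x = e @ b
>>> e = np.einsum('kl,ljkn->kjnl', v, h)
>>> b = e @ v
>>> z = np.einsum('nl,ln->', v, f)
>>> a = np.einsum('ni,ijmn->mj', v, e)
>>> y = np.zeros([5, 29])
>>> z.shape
()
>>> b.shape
(29, 37, 5, 29)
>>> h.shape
(29, 37, 29, 5)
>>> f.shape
(29, 29)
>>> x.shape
(5, 5)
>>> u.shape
()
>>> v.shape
(29, 29)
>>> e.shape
(29, 37, 5, 29)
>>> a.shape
(5, 37)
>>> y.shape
(5, 29)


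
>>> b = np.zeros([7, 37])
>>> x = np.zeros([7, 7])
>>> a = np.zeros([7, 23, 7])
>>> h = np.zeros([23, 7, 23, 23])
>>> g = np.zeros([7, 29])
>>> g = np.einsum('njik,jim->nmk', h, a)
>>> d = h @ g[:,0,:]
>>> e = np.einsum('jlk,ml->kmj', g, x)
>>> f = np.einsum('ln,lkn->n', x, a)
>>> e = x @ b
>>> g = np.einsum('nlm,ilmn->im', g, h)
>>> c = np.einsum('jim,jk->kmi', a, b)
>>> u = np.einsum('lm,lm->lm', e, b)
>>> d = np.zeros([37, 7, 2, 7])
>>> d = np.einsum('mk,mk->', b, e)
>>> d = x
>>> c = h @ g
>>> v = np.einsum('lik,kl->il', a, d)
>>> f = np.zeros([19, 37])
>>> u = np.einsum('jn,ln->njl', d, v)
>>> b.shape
(7, 37)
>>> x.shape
(7, 7)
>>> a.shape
(7, 23, 7)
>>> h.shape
(23, 7, 23, 23)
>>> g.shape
(23, 23)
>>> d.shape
(7, 7)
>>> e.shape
(7, 37)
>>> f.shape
(19, 37)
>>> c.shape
(23, 7, 23, 23)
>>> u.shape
(7, 7, 23)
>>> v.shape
(23, 7)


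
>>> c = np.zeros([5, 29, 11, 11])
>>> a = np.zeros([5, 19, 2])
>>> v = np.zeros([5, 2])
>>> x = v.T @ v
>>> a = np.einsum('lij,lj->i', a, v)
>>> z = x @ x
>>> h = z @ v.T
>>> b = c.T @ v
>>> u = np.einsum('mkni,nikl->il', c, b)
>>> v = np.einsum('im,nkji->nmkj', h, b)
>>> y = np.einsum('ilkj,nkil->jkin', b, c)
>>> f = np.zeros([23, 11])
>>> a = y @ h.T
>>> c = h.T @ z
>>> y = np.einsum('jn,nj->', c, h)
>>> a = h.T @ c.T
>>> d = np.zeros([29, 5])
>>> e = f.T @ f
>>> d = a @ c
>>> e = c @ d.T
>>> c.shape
(5, 2)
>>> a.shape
(5, 5)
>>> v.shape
(11, 5, 11, 29)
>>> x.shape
(2, 2)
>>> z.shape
(2, 2)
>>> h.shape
(2, 5)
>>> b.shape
(11, 11, 29, 2)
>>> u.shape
(11, 2)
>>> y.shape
()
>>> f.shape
(23, 11)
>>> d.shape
(5, 2)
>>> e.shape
(5, 5)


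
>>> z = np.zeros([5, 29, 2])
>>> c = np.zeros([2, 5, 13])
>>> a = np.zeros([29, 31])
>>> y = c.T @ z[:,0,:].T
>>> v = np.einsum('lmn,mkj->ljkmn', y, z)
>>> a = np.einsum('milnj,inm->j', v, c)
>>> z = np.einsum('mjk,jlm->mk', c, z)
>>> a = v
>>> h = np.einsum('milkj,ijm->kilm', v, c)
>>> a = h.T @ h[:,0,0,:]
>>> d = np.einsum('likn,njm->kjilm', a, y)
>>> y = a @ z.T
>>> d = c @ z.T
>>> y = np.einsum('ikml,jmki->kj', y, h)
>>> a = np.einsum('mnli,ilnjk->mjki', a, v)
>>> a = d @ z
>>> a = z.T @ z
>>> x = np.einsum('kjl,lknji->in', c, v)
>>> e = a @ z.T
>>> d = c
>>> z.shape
(2, 13)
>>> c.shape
(2, 5, 13)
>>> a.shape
(13, 13)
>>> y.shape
(29, 5)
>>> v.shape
(13, 2, 29, 5, 5)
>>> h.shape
(5, 2, 29, 13)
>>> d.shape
(2, 5, 13)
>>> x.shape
(5, 29)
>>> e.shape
(13, 2)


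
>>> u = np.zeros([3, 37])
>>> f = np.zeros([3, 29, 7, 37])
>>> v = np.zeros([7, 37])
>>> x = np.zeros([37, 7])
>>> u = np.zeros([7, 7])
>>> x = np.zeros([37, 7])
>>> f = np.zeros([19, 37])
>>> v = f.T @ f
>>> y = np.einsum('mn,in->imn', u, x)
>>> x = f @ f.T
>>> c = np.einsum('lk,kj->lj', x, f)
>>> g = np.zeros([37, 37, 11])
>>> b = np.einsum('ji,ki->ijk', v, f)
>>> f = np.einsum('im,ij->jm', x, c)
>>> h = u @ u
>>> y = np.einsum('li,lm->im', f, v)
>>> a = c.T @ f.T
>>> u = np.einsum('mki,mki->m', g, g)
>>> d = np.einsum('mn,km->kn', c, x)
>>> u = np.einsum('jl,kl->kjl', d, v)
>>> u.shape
(37, 19, 37)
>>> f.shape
(37, 19)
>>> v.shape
(37, 37)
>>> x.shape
(19, 19)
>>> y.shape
(19, 37)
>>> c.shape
(19, 37)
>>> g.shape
(37, 37, 11)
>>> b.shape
(37, 37, 19)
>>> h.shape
(7, 7)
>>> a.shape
(37, 37)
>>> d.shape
(19, 37)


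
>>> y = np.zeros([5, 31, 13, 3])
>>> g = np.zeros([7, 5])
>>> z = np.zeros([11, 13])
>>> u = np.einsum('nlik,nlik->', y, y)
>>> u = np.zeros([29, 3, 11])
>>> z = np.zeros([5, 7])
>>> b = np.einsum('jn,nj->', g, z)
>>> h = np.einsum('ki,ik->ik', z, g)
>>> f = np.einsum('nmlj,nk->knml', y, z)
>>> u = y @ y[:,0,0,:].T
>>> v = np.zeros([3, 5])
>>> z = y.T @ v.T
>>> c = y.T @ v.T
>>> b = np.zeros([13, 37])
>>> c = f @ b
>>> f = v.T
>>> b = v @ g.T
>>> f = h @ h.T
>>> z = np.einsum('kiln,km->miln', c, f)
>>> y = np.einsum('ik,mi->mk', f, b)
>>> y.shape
(3, 7)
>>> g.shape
(7, 5)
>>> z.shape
(7, 5, 31, 37)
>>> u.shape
(5, 31, 13, 5)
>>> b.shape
(3, 7)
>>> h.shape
(7, 5)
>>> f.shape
(7, 7)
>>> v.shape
(3, 5)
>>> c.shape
(7, 5, 31, 37)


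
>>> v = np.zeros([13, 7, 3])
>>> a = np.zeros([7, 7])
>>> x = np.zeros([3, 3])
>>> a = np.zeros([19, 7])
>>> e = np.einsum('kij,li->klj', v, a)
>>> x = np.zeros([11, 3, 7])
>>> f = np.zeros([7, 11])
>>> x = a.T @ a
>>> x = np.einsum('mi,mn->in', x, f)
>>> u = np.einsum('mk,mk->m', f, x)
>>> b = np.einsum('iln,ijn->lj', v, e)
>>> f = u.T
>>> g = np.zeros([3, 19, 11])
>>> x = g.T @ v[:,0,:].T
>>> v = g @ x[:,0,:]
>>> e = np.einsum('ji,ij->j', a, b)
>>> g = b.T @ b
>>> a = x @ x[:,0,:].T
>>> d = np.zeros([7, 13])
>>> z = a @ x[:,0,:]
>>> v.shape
(3, 19, 13)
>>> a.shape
(11, 19, 11)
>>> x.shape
(11, 19, 13)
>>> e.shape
(19,)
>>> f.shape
(7,)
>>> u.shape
(7,)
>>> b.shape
(7, 19)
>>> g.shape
(19, 19)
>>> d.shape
(7, 13)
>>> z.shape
(11, 19, 13)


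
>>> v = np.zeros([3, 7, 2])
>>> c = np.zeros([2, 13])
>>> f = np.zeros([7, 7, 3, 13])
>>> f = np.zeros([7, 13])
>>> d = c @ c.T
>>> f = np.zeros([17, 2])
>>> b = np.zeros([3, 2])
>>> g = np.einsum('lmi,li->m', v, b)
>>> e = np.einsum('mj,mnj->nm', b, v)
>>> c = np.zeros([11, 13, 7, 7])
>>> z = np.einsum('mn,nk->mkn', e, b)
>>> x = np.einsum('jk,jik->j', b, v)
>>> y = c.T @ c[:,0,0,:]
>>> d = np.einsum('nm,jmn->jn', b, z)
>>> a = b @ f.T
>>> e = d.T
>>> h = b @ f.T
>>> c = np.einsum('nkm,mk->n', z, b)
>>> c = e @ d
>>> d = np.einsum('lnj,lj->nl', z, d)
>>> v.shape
(3, 7, 2)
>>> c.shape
(3, 3)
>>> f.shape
(17, 2)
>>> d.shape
(2, 7)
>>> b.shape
(3, 2)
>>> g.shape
(7,)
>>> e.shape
(3, 7)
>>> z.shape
(7, 2, 3)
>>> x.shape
(3,)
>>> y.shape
(7, 7, 13, 7)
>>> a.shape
(3, 17)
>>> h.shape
(3, 17)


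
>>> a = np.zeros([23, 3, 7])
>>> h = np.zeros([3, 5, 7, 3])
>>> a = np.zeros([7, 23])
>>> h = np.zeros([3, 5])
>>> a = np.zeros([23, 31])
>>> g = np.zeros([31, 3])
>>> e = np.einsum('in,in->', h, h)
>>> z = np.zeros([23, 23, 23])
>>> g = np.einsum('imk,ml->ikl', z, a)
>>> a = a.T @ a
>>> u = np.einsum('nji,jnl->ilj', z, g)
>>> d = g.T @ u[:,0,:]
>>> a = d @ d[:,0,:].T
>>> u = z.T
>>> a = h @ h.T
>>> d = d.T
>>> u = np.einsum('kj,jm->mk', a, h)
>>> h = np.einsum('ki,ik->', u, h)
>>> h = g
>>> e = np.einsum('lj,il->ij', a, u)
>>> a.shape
(3, 3)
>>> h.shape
(23, 23, 31)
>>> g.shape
(23, 23, 31)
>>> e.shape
(5, 3)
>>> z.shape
(23, 23, 23)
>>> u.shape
(5, 3)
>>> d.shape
(23, 23, 31)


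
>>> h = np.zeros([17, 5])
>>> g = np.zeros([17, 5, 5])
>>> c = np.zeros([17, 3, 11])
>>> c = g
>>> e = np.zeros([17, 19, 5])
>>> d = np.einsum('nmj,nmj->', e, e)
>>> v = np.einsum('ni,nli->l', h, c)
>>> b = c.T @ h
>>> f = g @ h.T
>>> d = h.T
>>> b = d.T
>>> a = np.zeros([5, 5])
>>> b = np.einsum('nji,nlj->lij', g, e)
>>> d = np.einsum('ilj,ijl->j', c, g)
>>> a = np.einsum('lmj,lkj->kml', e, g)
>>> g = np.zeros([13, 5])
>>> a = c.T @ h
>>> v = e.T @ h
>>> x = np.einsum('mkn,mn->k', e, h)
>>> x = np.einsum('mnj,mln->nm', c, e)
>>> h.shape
(17, 5)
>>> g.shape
(13, 5)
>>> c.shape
(17, 5, 5)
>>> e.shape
(17, 19, 5)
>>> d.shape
(5,)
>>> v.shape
(5, 19, 5)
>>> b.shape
(19, 5, 5)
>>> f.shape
(17, 5, 17)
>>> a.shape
(5, 5, 5)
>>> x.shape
(5, 17)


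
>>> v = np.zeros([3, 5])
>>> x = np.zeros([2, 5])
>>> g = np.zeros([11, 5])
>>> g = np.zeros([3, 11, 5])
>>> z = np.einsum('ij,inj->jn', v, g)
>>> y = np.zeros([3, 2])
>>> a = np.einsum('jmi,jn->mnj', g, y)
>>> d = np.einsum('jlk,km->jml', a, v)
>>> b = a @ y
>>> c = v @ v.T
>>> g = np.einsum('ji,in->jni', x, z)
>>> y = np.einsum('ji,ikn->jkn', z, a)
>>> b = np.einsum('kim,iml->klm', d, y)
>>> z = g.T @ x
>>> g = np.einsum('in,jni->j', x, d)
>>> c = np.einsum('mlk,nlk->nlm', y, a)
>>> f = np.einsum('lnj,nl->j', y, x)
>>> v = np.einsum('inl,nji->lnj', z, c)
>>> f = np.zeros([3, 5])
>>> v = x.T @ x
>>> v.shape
(5, 5)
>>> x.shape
(2, 5)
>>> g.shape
(11,)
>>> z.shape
(5, 11, 5)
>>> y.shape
(5, 2, 3)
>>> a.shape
(11, 2, 3)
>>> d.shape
(11, 5, 2)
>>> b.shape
(11, 3, 2)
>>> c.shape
(11, 2, 5)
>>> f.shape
(3, 5)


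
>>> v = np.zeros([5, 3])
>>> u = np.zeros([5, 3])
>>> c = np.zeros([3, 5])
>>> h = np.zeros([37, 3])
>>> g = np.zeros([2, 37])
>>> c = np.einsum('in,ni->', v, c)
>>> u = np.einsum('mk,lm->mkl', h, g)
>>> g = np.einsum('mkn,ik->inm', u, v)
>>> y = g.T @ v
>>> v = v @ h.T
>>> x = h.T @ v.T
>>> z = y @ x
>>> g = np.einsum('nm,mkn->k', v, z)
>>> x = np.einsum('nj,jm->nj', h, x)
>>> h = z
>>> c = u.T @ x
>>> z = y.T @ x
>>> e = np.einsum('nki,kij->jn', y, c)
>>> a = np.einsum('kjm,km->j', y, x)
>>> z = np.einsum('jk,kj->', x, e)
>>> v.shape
(5, 37)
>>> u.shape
(37, 3, 2)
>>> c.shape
(2, 3, 3)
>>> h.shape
(37, 2, 5)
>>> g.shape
(2,)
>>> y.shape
(37, 2, 3)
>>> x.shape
(37, 3)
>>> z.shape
()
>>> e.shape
(3, 37)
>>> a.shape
(2,)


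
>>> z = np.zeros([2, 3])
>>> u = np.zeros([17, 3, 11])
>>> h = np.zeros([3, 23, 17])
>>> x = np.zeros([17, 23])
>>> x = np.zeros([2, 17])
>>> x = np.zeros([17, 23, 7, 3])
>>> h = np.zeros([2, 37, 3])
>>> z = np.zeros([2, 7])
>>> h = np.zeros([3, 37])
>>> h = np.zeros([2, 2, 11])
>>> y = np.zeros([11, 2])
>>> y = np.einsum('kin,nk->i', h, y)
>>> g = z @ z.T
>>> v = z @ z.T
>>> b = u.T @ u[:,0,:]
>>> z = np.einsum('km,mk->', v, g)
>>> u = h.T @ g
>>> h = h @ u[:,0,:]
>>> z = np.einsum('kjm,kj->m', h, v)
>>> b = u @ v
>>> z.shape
(2,)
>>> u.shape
(11, 2, 2)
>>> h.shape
(2, 2, 2)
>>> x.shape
(17, 23, 7, 3)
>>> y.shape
(2,)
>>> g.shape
(2, 2)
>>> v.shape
(2, 2)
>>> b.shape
(11, 2, 2)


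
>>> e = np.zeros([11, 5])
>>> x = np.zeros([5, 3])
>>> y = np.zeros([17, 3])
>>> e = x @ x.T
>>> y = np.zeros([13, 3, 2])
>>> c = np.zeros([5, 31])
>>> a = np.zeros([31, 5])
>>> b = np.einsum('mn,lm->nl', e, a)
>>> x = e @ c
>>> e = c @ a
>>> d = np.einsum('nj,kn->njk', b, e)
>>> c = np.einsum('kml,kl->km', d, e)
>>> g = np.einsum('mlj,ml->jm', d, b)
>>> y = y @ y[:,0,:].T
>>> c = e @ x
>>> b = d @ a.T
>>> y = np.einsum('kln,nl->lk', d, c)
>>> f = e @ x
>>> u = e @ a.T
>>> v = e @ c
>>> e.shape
(5, 5)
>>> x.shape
(5, 31)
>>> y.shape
(31, 5)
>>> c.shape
(5, 31)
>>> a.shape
(31, 5)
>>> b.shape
(5, 31, 31)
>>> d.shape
(5, 31, 5)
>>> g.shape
(5, 5)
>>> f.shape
(5, 31)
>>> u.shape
(5, 31)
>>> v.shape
(5, 31)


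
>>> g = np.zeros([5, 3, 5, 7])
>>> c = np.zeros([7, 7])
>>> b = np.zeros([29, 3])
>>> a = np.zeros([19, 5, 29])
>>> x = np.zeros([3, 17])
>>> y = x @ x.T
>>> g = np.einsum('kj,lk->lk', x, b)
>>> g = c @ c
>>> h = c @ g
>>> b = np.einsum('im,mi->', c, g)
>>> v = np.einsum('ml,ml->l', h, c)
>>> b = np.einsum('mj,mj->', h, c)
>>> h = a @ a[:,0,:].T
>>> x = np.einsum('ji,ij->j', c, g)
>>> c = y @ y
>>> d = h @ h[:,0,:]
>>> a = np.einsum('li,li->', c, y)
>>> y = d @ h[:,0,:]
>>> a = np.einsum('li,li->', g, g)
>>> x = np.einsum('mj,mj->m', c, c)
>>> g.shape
(7, 7)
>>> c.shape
(3, 3)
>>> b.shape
()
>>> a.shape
()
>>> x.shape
(3,)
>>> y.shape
(19, 5, 19)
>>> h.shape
(19, 5, 19)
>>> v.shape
(7,)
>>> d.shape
(19, 5, 19)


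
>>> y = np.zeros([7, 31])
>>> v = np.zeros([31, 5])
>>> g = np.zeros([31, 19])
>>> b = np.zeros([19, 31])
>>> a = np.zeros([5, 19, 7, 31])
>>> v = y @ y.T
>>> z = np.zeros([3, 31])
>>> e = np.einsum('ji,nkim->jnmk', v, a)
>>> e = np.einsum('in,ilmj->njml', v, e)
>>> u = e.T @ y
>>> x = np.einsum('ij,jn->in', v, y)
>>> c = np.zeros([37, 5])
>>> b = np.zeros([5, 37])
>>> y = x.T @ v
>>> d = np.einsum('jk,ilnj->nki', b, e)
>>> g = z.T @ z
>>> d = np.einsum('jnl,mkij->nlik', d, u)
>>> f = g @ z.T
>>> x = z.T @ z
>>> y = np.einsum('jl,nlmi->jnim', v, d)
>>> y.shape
(7, 37, 31, 19)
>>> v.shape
(7, 7)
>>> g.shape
(31, 31)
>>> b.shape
(5, 37)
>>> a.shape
(5, 19, 7, 31)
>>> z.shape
(3, 31)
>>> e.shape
(7, 19, 31, 5)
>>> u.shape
(5, 31, 19, 31)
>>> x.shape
(31, 31)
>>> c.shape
(37, 5)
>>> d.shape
(37, 7, 19, 31)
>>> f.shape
(31, 3)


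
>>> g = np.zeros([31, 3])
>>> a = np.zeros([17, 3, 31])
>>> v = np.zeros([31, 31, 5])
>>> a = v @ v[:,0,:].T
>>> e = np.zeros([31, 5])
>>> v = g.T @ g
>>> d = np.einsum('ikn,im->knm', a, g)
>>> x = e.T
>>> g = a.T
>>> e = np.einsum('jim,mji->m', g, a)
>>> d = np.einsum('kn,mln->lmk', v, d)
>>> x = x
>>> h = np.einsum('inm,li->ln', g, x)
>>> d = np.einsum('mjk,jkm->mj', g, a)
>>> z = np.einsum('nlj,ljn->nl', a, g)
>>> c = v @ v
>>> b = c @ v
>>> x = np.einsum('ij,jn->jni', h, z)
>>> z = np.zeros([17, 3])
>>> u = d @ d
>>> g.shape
(31, 31, 31)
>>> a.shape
(31, 31, 31)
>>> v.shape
(3, 3)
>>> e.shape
(31,)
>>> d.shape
(31, 31)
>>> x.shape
(31, 31, 5)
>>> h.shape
(5, 31)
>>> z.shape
(17, 3)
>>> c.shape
(3, 3)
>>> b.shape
(3, 3)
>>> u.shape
(31, 31)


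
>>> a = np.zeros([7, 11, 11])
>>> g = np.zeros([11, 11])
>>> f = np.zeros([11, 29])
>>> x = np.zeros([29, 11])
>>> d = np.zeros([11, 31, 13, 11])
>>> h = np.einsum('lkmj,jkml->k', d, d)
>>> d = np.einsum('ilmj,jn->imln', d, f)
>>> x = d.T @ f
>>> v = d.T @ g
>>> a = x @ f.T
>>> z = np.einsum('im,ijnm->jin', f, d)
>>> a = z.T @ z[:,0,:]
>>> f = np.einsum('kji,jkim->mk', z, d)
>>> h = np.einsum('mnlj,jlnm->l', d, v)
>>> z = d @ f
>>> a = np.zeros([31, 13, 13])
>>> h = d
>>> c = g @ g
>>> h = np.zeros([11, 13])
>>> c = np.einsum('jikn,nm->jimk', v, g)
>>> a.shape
(31, 13, 13)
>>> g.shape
(11, 11)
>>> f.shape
(29, 13)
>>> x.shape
(29, 31, 13, 29)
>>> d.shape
(11, 13, 31, 29)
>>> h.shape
(11, 13)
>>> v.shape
(29, 31, 13, 11)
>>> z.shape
(11, 13, 31, 13)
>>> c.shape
(29, 31, 11, 13)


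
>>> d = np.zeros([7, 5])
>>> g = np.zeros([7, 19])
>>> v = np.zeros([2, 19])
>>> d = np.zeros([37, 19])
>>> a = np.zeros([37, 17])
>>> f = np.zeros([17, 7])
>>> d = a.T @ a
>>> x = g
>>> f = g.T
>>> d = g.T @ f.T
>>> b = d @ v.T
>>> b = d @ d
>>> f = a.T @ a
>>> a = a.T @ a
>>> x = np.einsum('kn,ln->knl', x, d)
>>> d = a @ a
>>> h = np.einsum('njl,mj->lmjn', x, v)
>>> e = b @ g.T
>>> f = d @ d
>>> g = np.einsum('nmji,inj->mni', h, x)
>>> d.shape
(17, 17)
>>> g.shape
(2, 19, 7)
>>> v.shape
(2, 19)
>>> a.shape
(17, 17)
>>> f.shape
(17, 17)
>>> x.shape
(7, 19, 19)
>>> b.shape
(19, 19)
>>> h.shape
(19, 2, 19, 7)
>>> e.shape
(19, 7)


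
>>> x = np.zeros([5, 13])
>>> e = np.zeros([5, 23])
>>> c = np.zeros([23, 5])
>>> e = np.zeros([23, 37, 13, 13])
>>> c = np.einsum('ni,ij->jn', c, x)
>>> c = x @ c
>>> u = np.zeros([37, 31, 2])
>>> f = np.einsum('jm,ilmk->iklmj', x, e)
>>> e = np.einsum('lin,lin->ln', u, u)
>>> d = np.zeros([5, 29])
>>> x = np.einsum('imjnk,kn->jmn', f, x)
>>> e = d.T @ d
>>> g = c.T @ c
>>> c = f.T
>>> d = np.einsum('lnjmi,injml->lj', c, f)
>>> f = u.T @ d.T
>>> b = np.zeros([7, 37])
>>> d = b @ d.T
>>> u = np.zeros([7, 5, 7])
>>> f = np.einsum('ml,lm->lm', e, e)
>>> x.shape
(37, 13, 13)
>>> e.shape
(29, 29)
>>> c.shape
(5, 13, 37, 13, 23)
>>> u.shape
(7, 5, 7)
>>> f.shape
(29, 29)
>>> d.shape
(7, 5)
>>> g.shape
(23, 23)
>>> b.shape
(7, 37)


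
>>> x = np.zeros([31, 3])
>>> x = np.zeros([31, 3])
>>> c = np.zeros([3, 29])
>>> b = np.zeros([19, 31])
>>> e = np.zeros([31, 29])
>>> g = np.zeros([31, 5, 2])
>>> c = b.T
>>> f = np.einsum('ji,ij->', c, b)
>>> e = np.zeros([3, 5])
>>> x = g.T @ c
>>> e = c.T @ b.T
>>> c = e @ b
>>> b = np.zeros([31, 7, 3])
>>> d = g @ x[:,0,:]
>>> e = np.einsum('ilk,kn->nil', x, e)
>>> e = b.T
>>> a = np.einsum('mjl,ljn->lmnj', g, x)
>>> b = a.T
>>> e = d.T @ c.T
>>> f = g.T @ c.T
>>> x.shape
(2, 5, 19)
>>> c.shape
(19, 31)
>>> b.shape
(5, 19, 31, 2)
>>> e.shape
(19, 5, 19)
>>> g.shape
(31, 5, 2)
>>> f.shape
(2, 5, 19)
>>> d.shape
(31, 5, 19)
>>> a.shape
(2, 31, 19, 5)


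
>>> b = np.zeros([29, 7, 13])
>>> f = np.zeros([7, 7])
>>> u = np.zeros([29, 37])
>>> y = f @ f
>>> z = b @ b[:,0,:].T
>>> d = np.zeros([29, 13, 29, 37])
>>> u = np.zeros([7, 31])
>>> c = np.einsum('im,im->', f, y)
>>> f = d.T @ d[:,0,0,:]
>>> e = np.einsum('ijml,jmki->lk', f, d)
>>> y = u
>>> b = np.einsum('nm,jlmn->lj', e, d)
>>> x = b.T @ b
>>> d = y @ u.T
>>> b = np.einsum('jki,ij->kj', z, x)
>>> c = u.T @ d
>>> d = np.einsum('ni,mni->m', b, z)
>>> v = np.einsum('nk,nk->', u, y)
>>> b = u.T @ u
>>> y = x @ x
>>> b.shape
(31, 31)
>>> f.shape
(37, 29, 13, 37)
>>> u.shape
(7, 31)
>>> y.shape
(29, 29)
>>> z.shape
(29, 7, 29)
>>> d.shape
(29,)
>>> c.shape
(31, 7)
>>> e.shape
(37, 29)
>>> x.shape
(29, 29)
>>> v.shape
()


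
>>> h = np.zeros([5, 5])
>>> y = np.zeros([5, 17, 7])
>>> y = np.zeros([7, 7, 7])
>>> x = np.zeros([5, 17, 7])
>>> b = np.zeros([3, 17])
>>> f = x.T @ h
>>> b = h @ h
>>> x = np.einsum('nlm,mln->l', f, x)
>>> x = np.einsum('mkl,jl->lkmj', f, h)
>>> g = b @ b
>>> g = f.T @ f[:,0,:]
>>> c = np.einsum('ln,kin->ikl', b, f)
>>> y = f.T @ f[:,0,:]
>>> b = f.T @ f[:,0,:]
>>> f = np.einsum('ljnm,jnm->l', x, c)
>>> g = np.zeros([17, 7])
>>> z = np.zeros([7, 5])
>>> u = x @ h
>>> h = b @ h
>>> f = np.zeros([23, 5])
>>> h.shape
(5, 17, 5)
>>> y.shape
(5, 17, 5)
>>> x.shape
(5, 17, 7, 5)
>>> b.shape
(5, 17, 5)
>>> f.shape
(23, 5)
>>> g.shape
(17, 7)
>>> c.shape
(17, 7, 5)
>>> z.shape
(7, 5)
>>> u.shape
(5, 17, 7, 5)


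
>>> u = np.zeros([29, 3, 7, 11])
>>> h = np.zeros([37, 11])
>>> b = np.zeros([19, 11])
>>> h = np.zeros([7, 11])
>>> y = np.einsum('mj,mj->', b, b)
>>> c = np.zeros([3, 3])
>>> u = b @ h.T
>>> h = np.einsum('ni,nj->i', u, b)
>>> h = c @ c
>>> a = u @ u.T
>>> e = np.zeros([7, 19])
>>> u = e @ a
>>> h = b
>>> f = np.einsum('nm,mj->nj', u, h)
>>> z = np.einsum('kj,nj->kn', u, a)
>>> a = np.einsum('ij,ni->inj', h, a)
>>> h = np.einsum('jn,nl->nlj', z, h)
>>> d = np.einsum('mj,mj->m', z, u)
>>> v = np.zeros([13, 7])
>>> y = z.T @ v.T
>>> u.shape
(7, 19)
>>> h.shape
(19, 11, 7)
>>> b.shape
(19, 11)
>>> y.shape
(19, 13)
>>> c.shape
(3, 3)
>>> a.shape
(19, 19, 11)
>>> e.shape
(7, 19)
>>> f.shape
(7, 11)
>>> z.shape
(7, 19)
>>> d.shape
(7,)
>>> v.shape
(13, 7)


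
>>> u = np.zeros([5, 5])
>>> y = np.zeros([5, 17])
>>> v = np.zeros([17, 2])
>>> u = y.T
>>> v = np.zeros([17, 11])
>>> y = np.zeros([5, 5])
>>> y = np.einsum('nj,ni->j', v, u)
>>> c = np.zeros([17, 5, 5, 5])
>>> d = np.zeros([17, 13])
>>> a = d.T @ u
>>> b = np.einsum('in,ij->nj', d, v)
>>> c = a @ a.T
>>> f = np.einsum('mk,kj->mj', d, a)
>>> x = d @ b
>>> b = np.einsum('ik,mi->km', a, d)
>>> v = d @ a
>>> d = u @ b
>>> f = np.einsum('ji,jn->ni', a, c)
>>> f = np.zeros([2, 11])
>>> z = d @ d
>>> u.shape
(17, 5)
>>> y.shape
(11,)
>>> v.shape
(17, 5)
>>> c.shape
(13, 13)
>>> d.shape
(17, 17)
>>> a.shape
(13, 5)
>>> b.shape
(5, 17)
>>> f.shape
(2, 11)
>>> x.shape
(17, 11)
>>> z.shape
(17, 17)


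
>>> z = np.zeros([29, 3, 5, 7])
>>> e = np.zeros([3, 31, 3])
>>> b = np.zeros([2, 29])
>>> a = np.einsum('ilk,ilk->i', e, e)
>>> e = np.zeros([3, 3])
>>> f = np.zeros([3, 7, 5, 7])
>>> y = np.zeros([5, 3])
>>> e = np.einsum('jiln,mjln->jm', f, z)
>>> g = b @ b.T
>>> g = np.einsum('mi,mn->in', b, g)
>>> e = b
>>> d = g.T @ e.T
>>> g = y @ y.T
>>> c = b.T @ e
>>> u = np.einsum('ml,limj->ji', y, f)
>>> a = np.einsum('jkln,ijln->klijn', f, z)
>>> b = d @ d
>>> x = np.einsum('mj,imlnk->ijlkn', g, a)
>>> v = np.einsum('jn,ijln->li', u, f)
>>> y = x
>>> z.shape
(29, 3, 5, 7)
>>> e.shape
(2, 29)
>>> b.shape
(2, 2)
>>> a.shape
(7, 5, 29, 3, 7)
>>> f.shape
(3, 7, 5, 7)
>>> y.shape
(7, 5, 29, 7, 3)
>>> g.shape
(5, 5)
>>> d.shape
(2, 2)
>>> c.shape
(29, 29)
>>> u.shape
(7, 7)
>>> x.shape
(7, 5, 29, 7, 3)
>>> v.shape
(5, 3)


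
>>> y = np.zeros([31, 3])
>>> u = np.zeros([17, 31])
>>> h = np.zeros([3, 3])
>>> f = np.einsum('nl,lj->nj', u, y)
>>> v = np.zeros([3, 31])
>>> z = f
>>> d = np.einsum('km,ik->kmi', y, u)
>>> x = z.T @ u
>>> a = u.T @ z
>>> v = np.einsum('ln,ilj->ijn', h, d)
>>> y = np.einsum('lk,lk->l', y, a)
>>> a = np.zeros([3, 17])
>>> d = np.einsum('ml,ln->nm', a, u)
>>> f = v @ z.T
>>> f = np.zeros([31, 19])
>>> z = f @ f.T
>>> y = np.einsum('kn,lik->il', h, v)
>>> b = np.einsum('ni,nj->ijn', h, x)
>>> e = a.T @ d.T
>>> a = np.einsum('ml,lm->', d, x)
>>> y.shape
(17, 31)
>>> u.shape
(17, 31)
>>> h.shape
(3, 3)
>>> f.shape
(31, 19)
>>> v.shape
(31, 17, 3)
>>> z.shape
(31, 31)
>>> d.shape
(31, 3)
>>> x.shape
(3, 31)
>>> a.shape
()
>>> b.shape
(3, 31, 3)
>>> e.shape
(17, 31)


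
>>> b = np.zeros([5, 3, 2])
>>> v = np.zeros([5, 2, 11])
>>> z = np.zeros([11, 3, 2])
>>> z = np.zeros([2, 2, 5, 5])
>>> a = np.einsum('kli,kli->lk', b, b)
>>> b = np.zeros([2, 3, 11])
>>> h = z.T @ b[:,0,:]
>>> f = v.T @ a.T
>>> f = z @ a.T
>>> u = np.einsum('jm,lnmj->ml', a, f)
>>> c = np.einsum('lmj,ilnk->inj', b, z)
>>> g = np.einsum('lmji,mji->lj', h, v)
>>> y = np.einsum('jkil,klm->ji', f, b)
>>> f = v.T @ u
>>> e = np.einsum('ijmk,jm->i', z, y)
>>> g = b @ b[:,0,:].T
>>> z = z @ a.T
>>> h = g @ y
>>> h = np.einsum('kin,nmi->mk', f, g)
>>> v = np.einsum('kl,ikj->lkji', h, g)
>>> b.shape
(2, 3, 11)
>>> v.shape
(11, 3, 2, 2)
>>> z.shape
(2, 2, 5, 3)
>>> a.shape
(3, 5)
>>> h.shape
(3, 11)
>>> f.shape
(11, 2, 2)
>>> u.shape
(5, 2)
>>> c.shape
(2, 5, 11)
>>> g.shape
(2, 3, 2)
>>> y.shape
(2, 5)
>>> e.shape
(2,)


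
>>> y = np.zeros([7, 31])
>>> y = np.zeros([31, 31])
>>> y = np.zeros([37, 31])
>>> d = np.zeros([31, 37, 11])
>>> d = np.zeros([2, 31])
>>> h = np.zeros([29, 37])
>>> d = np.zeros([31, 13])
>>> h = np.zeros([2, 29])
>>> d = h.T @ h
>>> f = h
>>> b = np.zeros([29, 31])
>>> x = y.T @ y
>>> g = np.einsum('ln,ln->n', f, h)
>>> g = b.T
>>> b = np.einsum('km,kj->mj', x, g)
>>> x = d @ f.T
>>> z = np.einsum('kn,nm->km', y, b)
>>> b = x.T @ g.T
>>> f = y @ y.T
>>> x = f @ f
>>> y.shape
(37, 31)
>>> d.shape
(29, 29)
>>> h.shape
(2, 29)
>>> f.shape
(37, 37)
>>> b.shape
(2, 31)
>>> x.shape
(37, 37)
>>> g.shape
(31, 29)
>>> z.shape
(37, 29)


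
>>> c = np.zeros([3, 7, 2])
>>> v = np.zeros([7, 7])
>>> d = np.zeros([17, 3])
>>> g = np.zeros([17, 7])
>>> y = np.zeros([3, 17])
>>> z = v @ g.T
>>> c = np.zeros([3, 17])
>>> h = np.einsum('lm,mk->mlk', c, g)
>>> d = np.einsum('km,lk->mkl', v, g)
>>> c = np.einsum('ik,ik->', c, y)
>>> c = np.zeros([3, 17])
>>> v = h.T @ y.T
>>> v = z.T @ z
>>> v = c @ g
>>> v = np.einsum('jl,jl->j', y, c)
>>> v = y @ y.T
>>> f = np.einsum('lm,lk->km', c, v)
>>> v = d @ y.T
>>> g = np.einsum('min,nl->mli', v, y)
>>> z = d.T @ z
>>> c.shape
(3, 17)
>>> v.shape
(7, 7, 3)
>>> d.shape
(7, 7, 17)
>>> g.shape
(7, 17, 7)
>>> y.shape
(3, 17)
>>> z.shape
(17, 7, 17)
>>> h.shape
(17, 3, 7)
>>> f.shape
(3, 17)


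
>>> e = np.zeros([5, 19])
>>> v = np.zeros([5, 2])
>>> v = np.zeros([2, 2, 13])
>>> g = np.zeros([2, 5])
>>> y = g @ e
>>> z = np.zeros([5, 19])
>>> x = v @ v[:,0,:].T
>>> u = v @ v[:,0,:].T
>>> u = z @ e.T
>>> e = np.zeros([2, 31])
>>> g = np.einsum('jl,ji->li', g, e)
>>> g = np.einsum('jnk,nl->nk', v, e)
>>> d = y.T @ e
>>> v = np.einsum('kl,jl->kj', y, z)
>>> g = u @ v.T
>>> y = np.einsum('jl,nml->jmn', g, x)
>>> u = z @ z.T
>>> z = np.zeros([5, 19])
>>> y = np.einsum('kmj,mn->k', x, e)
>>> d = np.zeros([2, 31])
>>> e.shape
(2, 31)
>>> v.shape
(2, 5)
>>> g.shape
(5, 2)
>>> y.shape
(2,)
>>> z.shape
(5, 19)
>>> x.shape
(2, 2, 2)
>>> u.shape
(5, 5)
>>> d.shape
(2, 31)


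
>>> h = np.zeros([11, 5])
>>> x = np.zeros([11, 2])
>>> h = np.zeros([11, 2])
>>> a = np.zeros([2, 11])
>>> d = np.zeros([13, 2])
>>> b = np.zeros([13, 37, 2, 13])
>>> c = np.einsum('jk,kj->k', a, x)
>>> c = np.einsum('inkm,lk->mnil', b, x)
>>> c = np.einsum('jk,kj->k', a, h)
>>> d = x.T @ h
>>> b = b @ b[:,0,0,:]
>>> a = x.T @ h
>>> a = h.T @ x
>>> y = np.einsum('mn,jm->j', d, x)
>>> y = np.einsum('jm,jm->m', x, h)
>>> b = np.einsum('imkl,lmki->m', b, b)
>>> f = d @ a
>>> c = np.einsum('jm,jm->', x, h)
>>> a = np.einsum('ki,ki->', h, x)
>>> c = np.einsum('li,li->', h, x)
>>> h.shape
(11, 2)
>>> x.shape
(11, 2)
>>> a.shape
()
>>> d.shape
(2, 2)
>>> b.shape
(37,)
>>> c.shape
()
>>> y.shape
(2,)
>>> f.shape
(2, 2)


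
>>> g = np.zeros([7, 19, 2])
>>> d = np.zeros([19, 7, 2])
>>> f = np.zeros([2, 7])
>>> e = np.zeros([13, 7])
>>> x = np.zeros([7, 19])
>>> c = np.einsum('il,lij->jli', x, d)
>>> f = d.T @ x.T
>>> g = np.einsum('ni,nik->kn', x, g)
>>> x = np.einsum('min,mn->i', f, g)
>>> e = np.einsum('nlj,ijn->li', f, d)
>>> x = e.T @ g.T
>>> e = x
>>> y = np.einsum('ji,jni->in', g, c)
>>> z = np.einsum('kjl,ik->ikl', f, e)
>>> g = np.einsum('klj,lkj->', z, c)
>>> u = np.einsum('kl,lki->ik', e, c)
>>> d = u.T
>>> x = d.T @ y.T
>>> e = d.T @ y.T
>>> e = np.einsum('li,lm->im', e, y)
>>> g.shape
()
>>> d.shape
(19, 7)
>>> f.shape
(2, 7, 7)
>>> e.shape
(7, 19)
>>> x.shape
(7, 7)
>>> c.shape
(2, 19, 7)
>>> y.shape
(7, 19)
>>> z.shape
(19, 2, 7)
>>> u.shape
(7, 19)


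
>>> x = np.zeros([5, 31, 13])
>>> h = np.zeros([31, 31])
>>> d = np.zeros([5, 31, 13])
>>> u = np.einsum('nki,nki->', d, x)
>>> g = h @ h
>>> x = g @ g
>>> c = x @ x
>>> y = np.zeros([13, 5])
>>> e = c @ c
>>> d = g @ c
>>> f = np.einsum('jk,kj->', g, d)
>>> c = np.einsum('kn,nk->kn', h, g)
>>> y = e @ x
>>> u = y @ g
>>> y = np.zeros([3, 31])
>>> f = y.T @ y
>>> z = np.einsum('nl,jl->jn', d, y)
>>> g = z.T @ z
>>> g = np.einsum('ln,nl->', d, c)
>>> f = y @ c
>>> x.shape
(31, 31)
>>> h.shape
(31, 31)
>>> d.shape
(31, 31)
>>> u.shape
(31, 31)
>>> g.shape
()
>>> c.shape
(31, 31)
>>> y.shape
(3, 31)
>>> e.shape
(31, 31)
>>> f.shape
(3, 31)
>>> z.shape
(3, 31)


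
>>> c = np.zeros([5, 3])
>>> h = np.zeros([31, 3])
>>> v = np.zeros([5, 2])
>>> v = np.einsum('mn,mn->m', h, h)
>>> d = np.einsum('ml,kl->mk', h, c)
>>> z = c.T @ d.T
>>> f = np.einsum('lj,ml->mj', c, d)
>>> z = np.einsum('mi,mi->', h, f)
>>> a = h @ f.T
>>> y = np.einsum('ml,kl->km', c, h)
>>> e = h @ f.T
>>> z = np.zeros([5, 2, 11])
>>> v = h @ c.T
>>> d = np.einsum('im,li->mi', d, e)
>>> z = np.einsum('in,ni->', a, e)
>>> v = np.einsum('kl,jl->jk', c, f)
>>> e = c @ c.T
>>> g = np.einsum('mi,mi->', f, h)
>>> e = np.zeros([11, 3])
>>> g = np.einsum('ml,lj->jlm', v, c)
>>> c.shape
(5, 3)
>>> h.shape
(31, 3)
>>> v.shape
(31, 5)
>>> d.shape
(5, 31)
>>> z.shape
()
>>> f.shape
(31, 3)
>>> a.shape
(31, 31)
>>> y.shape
(31, 5)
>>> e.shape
(11, 3)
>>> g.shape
(3, 5, 31)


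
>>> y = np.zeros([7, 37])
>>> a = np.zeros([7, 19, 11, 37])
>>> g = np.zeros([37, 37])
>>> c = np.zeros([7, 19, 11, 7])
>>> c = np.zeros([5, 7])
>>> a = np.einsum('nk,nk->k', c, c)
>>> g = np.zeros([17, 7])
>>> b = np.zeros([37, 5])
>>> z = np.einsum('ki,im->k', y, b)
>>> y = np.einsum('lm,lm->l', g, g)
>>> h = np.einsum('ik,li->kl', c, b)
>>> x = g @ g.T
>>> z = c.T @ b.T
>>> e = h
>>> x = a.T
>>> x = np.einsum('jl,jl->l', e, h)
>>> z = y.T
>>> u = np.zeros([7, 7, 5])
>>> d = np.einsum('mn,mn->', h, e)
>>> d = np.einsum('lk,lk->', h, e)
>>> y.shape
(17,)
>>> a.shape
(7,)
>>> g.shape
(17, 7)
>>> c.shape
(5, 7)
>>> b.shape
(37, 5)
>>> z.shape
(17,)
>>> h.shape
(7, 37)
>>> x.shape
(37,)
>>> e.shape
(7, 37)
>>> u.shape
(7, 7, 5)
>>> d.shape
()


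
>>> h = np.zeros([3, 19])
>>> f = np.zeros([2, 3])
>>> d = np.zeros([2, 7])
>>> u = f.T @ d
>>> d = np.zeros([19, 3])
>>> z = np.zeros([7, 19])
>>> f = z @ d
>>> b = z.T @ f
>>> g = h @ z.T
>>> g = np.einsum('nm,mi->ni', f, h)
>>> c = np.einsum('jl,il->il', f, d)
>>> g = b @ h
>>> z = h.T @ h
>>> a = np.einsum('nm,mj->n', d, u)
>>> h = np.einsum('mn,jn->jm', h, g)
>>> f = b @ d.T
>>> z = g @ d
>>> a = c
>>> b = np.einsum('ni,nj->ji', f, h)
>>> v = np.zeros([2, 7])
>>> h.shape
(19, 3)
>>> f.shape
(19, 19)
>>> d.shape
(19, 3)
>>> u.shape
(3, 7)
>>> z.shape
(19, 3)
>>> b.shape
(3, 19)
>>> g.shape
(19, 19)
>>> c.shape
(19, 3)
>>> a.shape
(19, 3)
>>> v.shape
(2, 7)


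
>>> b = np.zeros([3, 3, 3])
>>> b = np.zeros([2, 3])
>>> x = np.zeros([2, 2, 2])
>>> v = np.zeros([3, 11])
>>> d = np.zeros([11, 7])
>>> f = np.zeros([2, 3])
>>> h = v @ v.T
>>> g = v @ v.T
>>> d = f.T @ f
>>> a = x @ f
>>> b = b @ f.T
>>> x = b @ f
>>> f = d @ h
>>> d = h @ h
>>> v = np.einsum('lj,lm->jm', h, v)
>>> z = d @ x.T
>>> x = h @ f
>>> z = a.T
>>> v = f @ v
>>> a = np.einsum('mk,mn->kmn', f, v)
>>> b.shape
(2, 2)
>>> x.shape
(3, 3)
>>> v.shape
(3, 11)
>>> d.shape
(3, 3)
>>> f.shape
(3, 3)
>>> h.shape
(3, 3)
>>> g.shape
(3, 3)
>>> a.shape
(3, 3, 11)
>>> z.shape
(3, 2, 2)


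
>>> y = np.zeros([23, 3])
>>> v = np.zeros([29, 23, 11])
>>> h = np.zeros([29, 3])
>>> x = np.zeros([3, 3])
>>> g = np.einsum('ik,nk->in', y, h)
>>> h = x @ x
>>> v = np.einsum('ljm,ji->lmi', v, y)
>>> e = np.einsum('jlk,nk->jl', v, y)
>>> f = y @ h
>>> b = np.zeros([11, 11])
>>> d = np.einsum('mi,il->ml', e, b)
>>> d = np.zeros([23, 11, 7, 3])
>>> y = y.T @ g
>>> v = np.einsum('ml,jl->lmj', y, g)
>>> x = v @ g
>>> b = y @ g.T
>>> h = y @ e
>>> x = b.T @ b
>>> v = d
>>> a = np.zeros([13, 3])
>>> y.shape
(3, 29)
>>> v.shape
(23, 11, 7, 3)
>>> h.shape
(3, 11)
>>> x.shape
(23, 23)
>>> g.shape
(23, 29)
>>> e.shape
(29, 11)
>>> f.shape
(23, 3)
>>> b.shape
(3, 23)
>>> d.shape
(23, 11, 7, 3)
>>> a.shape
(13, 3)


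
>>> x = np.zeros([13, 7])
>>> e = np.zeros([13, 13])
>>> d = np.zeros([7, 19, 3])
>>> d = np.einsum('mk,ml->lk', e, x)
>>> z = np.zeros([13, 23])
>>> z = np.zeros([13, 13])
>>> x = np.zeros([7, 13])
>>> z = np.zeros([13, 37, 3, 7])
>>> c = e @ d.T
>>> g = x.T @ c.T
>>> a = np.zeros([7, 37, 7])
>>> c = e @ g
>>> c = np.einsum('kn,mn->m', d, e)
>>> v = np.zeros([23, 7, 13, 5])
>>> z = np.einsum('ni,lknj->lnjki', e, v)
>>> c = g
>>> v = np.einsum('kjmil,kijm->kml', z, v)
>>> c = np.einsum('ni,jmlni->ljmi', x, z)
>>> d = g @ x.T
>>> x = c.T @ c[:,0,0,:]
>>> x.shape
(13, 13, 23, 13)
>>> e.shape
(13, 13)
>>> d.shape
(13, 7)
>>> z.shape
(23, 13, 5, 7, 13)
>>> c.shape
(5, 23, 13, 13)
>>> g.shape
(13, 13)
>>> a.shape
(7, 37, 7)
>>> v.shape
(23, 5, 13)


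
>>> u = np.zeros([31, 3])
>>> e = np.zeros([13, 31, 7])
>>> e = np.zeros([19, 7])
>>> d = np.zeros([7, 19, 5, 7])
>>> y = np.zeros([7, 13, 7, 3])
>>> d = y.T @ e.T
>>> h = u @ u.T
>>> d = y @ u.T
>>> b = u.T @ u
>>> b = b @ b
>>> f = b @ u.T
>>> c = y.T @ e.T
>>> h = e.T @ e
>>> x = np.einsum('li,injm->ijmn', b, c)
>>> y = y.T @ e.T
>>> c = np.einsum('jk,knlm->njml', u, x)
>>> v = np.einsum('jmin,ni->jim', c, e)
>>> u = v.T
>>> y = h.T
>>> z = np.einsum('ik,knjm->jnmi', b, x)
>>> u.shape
(31, 7, 13)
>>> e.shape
(19, 7)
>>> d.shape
(7, 13, 7, 31)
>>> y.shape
(7, 7)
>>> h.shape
(7, 7)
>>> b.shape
(3, 3)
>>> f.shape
(3, 31)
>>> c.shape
(13, 31, 7, 19)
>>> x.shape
(3, 13, 19, 7)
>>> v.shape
(13, 7, 31)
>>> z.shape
(19, 13, 7, 3)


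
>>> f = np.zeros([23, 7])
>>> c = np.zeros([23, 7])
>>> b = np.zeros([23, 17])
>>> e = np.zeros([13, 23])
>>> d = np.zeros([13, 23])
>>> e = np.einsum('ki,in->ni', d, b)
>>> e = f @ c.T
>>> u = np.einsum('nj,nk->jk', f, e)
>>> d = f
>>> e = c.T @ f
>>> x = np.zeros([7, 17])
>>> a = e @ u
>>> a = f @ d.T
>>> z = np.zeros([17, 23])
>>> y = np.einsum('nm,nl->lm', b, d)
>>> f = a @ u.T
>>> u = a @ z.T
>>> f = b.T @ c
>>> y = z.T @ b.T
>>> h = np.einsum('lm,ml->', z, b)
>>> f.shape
(17, 7)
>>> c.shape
(23, 7)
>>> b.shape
(23, 17)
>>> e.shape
(7, 7)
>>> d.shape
(23, 7)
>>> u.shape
(23, 17)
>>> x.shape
(7, 17)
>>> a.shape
(23, 23)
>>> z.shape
(17, 23)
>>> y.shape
(23, 23)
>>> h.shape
()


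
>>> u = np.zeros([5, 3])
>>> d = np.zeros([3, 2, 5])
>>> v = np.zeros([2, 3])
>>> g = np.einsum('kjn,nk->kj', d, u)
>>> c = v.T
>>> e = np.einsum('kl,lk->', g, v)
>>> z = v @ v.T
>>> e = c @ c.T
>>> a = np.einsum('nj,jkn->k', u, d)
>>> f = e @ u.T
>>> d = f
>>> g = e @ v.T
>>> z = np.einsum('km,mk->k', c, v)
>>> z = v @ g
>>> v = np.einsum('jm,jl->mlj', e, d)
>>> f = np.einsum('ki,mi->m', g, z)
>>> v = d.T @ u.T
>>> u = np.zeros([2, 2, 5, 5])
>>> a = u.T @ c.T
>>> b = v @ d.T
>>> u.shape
(2, 2, 5, 5)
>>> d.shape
(3, 5)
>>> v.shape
(5, 5)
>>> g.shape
(3, 2)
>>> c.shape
(3, 2)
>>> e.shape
(3, 3)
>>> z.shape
(2, 2)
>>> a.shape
(5, 5, 2, 3)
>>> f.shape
(2,)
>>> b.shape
(5, 3)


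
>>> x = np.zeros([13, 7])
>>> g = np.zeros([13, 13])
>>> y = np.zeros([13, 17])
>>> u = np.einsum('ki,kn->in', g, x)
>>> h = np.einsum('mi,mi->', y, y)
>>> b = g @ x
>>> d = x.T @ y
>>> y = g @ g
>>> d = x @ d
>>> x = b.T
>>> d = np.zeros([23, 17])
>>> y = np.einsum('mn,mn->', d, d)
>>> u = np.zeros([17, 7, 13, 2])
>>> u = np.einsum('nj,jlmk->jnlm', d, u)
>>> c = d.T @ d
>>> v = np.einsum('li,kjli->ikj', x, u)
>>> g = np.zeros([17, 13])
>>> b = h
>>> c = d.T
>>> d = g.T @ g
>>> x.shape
(7, 13)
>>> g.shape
(17, 13)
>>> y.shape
()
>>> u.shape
(17, 23, 7, 13)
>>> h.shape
()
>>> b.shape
()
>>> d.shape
(13, 13)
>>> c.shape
(17, 23)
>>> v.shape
(13, 17, 23)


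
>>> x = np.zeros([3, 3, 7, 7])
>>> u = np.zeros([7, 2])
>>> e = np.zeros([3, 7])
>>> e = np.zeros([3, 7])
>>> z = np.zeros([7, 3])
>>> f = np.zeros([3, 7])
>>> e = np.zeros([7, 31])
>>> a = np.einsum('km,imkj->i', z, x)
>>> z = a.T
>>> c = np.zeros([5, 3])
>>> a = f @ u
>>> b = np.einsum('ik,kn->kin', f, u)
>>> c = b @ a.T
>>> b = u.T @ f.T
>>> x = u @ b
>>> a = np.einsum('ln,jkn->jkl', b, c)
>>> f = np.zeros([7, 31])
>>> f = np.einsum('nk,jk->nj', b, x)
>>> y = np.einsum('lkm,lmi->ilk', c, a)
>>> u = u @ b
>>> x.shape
(7, 3)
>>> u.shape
(7, 3)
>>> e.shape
(7, 31)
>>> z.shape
(3,)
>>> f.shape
(2, 7)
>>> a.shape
(7, 3, 2)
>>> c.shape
(7, 3, 3)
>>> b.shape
(2, 3)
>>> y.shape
(2, 7, 3)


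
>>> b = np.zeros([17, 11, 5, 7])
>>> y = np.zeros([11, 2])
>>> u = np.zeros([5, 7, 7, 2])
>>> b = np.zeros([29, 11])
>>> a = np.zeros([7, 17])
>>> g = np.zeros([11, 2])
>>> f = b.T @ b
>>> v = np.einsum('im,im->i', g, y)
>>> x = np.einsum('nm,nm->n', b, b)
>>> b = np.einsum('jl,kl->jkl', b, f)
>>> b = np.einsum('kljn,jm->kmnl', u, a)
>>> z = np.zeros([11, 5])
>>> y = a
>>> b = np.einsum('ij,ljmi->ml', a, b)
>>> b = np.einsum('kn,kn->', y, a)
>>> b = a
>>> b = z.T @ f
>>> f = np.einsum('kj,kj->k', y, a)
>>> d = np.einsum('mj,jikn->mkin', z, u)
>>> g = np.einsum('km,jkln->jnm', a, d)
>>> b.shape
(5, 11)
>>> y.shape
(7, 17)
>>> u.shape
(5, 7, 7, 2)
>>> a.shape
(7, 17)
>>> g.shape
(11, 2, 17)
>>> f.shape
(7,)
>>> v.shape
(11,)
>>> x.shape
(29,)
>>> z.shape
(11, 5)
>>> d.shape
(11, 7, 7, 2)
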